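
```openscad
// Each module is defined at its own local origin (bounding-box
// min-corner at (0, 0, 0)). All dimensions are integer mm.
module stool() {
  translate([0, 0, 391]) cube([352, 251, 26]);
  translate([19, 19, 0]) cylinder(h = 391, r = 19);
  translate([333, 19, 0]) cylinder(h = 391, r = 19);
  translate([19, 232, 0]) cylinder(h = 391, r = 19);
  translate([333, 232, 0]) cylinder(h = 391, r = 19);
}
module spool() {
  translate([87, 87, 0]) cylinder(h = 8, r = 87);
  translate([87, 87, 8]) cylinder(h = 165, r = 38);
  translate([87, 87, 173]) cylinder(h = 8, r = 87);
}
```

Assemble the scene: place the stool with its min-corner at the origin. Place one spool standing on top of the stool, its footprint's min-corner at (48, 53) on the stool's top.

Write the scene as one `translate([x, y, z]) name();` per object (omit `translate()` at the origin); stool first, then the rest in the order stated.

stool();
translate([48, 53, 417]) spool();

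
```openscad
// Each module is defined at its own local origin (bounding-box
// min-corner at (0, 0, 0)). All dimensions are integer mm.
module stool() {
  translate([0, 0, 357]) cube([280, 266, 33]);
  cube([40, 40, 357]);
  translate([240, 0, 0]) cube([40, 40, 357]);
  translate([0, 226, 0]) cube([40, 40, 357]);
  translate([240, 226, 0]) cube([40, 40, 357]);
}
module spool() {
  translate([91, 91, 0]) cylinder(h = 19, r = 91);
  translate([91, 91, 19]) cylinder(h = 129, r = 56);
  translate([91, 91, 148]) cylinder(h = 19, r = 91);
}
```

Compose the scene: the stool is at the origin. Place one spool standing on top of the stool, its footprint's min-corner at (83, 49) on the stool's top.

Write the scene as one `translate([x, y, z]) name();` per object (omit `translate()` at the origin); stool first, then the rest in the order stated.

stool();
translate([83, 49, 390]) spool();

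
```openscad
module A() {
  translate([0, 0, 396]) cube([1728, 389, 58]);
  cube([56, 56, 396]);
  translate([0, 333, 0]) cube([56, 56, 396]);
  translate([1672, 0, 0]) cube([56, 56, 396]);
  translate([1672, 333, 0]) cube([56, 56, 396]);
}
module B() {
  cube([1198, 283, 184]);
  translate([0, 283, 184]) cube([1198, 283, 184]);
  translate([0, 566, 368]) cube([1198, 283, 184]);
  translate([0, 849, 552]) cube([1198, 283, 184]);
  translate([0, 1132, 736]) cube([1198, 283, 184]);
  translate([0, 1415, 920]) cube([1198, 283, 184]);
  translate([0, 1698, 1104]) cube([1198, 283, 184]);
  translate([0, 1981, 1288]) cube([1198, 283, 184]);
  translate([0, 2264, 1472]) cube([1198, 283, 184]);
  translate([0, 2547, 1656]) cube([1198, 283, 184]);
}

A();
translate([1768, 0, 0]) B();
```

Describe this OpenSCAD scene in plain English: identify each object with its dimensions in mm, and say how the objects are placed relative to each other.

A is a bench: a 1728×389 mm seat slab, 58 mm thick, top at z = 454 mm, on four 56×56 mm square legs flush with the seat corners and standing on z = 0.

B is a straight staircase of 10 solid steps. Each step is 1198 mm wide (x), 283 mm deep (y, the going) and 184 mm tall (the rise). The first step rests on the floor; each subsequent step sits one going further in +y and one rise higher in +z, directly behind and above the previous step with no overlap.

The staircase is on the floor beside the bench on its +x side.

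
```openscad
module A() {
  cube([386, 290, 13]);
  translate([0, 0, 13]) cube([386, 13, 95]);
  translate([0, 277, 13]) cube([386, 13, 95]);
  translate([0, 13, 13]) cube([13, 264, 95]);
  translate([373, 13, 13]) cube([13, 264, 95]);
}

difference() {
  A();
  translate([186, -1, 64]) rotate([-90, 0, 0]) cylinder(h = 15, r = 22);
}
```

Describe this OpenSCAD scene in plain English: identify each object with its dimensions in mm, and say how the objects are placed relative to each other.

A is an open-topped rectangular box: outside dimensions 386×290×108 mm, with a uniform wall and base thickness of 13 mm. The base is a full 386×290 slab on the floor; four walls sit on top of the base. The front and back walls (the −y and +y sides) span the full width; the two side walls fit between them.

The open box has a circular hole of radius 22 mm through its front wall, centred at (x = 186, z = 64).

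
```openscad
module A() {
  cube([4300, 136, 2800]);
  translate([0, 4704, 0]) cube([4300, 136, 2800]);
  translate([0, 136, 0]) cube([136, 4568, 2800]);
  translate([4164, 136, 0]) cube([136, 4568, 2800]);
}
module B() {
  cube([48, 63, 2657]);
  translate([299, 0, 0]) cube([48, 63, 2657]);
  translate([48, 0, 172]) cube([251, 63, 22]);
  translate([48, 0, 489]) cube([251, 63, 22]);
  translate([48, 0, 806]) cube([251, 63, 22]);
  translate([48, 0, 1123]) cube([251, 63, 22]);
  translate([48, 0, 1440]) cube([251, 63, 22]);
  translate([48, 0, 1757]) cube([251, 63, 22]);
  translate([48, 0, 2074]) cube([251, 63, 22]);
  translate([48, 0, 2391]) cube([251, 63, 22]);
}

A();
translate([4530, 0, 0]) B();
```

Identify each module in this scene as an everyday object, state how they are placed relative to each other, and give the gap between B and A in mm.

The ladder's nearest face is 230 mm from the house frame's +x face.

A is a house frame. B is a ladder. The ladder is on the floor beside the house frame on its +x side. The gap between the ladder and the house frame is 230 mm.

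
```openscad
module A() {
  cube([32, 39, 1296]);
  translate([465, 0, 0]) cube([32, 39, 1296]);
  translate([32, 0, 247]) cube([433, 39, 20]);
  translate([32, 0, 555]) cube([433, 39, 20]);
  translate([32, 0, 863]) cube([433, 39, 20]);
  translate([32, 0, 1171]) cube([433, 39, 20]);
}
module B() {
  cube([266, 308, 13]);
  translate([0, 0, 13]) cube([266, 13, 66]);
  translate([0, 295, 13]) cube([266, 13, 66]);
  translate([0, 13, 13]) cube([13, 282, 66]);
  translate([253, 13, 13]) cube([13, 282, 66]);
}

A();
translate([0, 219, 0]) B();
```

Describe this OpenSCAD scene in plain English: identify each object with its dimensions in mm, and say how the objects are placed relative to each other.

A is a wooden ladder with two side rails of 32×39 mm section and 1296 mm height, set 497 mm apart overall. Between them run 4 rectangular rungs (39 mm deep, 20 mm thick), front faces flush with the rails' −y face. The bottom of the first rung is 247 mm above the floor and each subsequent rung is 308 mm higher than the one below.

B is an open storage box with external size 266×308×79 mm and wall thickness 13 mm (the base is also 13 mm thick). The base covers the whole footprint; the four walls stand on the base, with the y-facing walls full-width and the x-facing walls fitting between their inner faces.

The open box is on the floor beside the ladder on its +y side.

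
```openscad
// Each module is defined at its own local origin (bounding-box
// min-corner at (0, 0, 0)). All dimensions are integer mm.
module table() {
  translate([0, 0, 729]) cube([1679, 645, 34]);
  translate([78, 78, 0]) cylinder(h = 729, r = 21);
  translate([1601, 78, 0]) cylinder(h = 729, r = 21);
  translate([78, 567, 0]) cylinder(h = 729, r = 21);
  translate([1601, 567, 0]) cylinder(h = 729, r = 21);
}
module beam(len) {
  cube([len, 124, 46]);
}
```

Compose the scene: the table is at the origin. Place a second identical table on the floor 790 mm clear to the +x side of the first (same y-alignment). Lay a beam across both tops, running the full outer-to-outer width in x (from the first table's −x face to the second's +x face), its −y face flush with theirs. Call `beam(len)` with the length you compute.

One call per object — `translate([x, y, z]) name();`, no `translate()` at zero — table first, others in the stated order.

table();
translate([2469, 0, 0]) table();
translate([0, 0, 763]) beam(4148);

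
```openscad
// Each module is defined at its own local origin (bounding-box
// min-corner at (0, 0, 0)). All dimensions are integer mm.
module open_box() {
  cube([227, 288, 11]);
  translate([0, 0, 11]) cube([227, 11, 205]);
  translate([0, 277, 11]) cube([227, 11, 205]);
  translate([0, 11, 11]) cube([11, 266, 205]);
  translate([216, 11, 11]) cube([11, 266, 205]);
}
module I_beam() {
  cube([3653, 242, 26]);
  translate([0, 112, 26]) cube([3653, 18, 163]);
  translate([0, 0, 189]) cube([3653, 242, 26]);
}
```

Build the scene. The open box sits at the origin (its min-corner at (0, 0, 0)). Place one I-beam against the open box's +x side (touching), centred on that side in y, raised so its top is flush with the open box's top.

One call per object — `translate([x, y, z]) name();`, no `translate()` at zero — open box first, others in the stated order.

open_box();
translate([227, 23, 1]) I_beam();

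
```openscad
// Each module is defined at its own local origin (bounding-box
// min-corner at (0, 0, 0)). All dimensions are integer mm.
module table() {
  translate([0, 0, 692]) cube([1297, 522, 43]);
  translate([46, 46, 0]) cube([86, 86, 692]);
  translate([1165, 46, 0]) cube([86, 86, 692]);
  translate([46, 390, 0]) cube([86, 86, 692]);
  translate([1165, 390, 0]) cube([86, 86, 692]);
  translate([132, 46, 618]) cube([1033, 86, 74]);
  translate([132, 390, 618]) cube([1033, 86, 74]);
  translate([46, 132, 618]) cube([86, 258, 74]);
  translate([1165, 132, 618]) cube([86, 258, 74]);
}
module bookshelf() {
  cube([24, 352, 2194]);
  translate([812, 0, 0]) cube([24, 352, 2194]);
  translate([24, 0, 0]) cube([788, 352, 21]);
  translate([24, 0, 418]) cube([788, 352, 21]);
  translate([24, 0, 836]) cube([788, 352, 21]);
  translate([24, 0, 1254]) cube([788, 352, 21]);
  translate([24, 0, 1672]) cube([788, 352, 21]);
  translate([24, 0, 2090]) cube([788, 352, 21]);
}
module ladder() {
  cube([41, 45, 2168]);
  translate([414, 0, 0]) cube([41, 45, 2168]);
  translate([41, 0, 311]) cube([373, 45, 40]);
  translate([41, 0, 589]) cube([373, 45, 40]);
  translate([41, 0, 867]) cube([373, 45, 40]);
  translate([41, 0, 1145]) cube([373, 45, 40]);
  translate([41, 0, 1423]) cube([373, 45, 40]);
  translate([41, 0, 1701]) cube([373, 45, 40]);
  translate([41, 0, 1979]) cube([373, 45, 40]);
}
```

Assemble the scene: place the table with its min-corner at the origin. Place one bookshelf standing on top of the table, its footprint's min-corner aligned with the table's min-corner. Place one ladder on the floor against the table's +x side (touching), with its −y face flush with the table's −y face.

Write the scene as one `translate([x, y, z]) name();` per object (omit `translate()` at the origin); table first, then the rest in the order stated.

table();
translate([0, 0, 735]) bookshelf();
translate([1297, 0, 0]) ladder();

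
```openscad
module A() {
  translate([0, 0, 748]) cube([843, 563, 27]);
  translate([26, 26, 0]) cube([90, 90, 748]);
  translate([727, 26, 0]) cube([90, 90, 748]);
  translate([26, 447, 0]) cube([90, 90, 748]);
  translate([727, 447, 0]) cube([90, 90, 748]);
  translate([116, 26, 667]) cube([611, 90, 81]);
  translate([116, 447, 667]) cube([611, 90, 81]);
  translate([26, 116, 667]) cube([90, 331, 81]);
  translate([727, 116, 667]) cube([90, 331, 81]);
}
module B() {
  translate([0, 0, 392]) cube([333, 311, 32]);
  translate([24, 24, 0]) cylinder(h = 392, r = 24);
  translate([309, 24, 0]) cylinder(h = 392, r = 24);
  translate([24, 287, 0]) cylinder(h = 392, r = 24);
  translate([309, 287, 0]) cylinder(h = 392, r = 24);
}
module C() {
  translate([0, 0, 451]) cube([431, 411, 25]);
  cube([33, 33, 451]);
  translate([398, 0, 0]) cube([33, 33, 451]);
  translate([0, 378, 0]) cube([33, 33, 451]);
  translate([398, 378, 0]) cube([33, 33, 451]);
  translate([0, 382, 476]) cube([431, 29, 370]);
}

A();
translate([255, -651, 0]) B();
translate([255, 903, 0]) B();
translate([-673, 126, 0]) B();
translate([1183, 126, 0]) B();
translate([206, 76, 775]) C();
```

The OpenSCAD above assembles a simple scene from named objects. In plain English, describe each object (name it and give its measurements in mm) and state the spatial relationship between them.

A is a table: top 843 mm (x) × 563 mm (y), 27 mm thick, upper face at z = 775 mm, on four 90×90 mm square legs, each inset 26 mm from the nearest pair of top edges, running from z = 0 to the bottom of the top. Four apron rails, 90 mm thick and 81 mm tall, run between adjacent legs with their top edges flush with the underside of the top and their outer faces flush with the legs' outer faces.

B is a four-legged stool. The seat is 333×311 mm, 32 mm thick, top at z = 424 mm. It stands on four round legs, each 48 mm in diameter, from z = 0 to the seat underside, each leg's axis is inset half a diameter from the nearest pair of seat edges (so the leg's bounding box is flush with the corner).

C is a chair: 431×411 mm seat, 25 mm thick, top at z = 476 mm, on four 33 mm square corner legs flush with the seat edges. A 29 mm thick backrest slab spans the full seat width, extending 370 mm above the seat top, its back face flush with the seat's +y edge.

Four stools sit around the table at the −y, +y, −x, +x sides. The chair is on top of the table, centred.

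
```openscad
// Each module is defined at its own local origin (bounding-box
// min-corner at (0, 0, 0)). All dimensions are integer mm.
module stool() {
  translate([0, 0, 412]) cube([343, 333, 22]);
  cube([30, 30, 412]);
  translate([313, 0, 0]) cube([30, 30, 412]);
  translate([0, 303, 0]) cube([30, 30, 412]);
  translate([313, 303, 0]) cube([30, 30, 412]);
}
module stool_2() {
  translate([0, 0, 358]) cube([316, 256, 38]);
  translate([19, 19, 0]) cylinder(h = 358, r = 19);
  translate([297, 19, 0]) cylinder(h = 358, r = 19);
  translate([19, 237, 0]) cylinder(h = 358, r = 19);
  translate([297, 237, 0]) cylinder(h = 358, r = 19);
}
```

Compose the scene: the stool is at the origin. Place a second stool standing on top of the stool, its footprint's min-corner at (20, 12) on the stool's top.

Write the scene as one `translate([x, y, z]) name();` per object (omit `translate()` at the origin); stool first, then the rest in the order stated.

stool();
translate([20, 12, 434]) stool_2();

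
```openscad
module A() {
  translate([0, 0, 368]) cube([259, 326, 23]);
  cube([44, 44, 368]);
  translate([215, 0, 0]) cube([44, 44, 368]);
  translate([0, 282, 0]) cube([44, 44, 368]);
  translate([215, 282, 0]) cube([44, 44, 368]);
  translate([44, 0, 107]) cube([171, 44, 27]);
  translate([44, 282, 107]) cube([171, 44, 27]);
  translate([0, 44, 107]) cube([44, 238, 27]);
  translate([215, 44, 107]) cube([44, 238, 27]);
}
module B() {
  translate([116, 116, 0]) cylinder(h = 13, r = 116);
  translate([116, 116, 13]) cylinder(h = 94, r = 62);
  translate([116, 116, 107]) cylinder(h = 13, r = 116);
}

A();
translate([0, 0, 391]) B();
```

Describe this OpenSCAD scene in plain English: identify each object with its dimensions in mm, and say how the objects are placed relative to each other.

A is a four-legged stool. The seat is a 259×326×23 mm slab whose top surface is at z = 391 mm; four square legs, each 44×44 mm in cross-section, run from the floor (z = 0) to the underside of the seat, each flush with a corner of the seat. Four stretchers, 44 mm wide and 27 mm tall, connect adjacent legs with their undersides at z = 107 mm, each running between the inner faces of the legs it joins and aligned with the legs' outer faces on the other axis.

B is a spool: two coaxial disc flanges of radius 116 mm and thickness 13 mm, joined by a core cylinder of radius 62 mm and height 94 mm. The lower flange rests on z = 0 and the three cylinders share a vertical axis.

The spool is on top of the stool.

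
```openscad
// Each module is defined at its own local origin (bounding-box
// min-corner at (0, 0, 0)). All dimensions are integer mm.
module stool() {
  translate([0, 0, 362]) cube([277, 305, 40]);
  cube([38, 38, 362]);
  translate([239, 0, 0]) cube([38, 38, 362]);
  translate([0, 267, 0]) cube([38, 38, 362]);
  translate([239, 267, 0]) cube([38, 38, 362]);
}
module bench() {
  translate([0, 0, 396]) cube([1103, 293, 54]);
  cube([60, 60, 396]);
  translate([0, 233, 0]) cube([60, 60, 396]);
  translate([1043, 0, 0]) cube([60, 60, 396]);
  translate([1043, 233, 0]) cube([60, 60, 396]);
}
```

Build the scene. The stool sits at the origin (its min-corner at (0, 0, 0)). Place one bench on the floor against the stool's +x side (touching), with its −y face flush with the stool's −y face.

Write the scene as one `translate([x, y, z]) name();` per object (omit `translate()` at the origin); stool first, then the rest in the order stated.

stool();
translate([277, 0, 0]) bench();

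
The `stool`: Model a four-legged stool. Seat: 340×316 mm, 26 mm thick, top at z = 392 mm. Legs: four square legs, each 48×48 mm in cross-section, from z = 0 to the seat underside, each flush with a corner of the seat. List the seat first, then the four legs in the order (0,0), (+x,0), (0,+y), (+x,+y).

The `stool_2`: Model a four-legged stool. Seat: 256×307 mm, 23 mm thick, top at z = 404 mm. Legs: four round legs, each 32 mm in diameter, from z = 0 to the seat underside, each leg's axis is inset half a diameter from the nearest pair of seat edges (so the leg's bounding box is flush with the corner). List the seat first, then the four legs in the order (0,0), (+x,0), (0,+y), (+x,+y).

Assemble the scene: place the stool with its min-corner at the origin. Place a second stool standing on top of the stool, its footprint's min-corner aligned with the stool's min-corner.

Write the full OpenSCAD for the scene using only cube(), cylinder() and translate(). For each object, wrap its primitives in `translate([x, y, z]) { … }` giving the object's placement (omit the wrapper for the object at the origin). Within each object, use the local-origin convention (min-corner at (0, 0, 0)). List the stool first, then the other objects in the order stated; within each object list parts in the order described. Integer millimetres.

translate([0, 0, 366]) cube([340, 316, 26]);
cube([48, 48, 366]);
translate([292, 0, 0]) cube([48, 48, 366]);
translate([0, 268, 0]) cube([48, 48, 366]);
translate([292, 268, 0]) cube([48, 48, 366]);
translate([0, 0, 392]) {
  translate([0, 0, 381]) cube([256, 307, 23]);
  translate([16, 16, 0]) cylinder(h = 381, r = 16);
  translate([240, 16, 0]) cylinder(h = 381, r = 16);
  translate([16, 291, 0]) cylinder(h = 381, r = 16);
  translate([240, 291, 0]) cylinder(h = 381, r = 16);
}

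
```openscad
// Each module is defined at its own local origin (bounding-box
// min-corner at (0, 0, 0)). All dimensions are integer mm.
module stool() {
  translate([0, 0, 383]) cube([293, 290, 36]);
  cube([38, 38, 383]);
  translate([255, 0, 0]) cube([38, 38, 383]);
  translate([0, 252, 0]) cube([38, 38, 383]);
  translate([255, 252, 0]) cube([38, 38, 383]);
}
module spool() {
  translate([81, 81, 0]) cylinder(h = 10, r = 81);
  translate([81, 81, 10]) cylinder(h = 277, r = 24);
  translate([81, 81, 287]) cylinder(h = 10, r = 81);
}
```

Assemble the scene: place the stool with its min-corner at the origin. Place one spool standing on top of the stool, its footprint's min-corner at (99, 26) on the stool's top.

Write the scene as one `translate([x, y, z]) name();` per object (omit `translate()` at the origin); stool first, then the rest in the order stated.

stool();
translate([99, 26, 419]) spool();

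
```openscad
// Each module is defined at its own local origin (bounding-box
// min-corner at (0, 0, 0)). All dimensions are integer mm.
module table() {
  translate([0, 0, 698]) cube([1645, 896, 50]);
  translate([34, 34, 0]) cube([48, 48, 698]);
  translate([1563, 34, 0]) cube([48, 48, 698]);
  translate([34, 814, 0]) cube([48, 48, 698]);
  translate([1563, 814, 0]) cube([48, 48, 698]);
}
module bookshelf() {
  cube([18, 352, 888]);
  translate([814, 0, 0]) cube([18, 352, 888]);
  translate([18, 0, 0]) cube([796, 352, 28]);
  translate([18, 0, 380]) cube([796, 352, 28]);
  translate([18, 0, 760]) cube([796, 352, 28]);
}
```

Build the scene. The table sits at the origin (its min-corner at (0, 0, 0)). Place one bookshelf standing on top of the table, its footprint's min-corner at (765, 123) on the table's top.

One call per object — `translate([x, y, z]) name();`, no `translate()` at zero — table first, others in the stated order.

table();
translate([765, 123, 748]) bookshelf();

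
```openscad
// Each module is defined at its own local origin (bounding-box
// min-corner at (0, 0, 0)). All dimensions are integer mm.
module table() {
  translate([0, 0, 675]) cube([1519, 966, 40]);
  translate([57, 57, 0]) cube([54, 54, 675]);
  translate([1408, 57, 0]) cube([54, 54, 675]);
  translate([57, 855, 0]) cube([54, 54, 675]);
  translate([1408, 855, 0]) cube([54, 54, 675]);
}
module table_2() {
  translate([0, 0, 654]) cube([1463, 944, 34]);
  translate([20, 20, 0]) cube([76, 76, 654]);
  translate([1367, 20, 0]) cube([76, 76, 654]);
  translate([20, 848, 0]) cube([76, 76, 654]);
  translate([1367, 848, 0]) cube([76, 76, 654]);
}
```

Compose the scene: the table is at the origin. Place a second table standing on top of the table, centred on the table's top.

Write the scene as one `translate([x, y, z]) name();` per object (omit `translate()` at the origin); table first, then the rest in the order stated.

table();
translate([28, 11, 715]) table_2();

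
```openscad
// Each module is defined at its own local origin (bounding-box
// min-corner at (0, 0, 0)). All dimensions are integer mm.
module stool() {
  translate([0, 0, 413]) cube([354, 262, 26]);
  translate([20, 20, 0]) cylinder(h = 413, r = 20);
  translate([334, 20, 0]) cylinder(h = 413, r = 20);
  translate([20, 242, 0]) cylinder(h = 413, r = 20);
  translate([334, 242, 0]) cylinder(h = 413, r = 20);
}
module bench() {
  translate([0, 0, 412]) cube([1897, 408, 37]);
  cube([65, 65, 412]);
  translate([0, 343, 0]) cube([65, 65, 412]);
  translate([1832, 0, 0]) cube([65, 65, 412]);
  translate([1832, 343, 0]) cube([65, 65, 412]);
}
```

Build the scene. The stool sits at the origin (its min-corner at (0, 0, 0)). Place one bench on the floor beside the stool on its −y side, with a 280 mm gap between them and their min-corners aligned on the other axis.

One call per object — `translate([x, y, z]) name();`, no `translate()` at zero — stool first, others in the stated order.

stool();
translate([0, -688, 0]) bench();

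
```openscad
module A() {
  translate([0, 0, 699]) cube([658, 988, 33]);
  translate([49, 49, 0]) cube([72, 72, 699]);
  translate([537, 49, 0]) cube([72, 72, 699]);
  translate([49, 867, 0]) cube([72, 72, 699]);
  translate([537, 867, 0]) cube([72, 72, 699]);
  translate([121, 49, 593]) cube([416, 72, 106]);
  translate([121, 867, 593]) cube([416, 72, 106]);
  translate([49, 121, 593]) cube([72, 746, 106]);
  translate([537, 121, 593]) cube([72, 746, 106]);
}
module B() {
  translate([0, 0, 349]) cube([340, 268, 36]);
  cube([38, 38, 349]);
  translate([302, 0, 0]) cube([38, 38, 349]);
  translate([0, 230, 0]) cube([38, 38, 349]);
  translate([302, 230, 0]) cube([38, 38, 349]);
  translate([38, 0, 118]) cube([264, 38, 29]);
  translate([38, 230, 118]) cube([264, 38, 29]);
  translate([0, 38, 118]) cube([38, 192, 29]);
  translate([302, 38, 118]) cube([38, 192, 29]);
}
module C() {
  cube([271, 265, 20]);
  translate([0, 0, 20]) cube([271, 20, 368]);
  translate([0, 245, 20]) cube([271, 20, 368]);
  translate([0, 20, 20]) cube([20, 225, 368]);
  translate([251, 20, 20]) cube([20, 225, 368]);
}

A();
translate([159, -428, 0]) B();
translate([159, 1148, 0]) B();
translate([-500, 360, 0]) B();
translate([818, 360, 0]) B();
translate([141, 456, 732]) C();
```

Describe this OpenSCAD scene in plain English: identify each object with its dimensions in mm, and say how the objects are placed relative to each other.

A is a table: top 658 mm (x) × 988 mm (y), 33 mm thick, upper face at z = 732 mm, on four 72×72 mm square legs, each inset 49 mm from the nearest pair of top edges, running from z = 0 to the bottom of the top. Four apron rails, 72 mm thick and 106 mm tall, run between adjacent legs with their top edges flush with the underside of the top and their outer faces flush with the legs' outer faces.

B is a four-legged stool. The seat is 340×268 mm, 36 mm thick, top at z = 385 mm. It stands on four square legs, each 38×38 mm in cross-section, from z = 0 to the seat underside, each flush with a corner of the seat. Four stretchers, 38 mm wide and 29 mm tall, connect adjacent legs with their undersides at z = 118 mm, each running between the inner faces of the legs it joins and aligned with the legs' outer faces on the other axis.

C is an open-topped rectangular box: outside dimensions 271×265×388 mm, with a uniform wall and base thickness of 20 mm. The base is a full 271×265 slab on the floor; four walls sit on top of the base. The front and back walls (the −y and +y sides) span the full width; the two side walls fit between them.

Four stools sit around the table at the −y, +y, −x, +x sides. The open box is on top of the table.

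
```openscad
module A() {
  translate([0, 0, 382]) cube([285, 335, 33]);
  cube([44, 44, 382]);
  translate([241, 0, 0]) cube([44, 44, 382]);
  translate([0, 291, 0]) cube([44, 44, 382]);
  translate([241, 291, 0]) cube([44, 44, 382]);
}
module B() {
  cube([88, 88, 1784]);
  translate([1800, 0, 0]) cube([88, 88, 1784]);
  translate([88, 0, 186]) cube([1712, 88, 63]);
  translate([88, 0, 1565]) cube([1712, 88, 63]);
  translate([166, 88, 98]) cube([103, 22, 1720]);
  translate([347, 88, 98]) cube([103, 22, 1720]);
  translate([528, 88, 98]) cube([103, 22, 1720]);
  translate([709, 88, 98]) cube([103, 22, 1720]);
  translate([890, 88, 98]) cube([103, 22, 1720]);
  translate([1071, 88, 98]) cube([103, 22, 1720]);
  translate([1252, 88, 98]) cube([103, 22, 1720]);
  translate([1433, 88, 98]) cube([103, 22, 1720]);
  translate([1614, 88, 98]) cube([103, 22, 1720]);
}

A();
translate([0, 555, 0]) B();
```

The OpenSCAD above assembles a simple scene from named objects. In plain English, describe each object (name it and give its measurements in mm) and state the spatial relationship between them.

A is a simple wooden stool: a rectangular seat 285 mm (x) by 335 mm (y), 33 mm thick, top face at z = 415 mm, on four square legs, each 44×44 mm in cross-section. The legs rest on z = 0, each flush with a corner of the seat.

B is a fence section. Two 88×88 mm posts, 1784 mm tall, stand on the floor with a clear span of 1712 mm between their inner faces. Two horizontal rails of 88×63 mm section span the gap between the posts with their undersides at z = 186 mm and z = 1565 mm, flush with the posts' −y face. 9 pickets, each 103 mm wide, 22 mm thick and 1720 mm tall, are fixed to the +y face of the rails with their bottoms at z = 98 mm, evenly spaced across the span with equal gaps (rounded down to the nearest mm) at the −x end and between each pair — any rounding remainder accumulates at the +x end.

The fence section is on the floor beside the stool on its +y side.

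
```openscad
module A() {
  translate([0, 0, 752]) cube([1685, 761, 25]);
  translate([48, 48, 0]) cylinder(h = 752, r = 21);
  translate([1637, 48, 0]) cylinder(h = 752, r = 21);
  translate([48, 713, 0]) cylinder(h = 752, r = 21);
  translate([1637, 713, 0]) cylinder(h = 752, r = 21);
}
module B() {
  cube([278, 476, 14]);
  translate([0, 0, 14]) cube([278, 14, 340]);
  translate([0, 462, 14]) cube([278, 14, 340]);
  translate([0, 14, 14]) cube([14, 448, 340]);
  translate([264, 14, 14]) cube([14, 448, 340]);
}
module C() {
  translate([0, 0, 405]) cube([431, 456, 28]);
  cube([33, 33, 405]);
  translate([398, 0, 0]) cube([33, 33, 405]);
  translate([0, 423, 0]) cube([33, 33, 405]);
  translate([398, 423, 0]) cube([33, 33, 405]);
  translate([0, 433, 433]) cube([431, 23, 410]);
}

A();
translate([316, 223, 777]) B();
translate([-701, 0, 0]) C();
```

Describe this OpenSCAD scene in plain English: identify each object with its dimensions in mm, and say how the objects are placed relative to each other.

A is a rectangular dining table. The top is 1685×761×25 mm with its upper surface at z = 777 mm. It stands on four round legs of 42 mm diameter, each leg's bounding box inset 27 mm from the nearest pair of top edges, running from the floor to the underside of the top.

B is an open storage box with external size 278×476×354 mm and wall thickness 14 mm (the base is also 14 mm thick). The base covers the whole footprint; the four walls stand on the base, with the y-facing walls full-width and the x-facing walls fitting between their inner faces.

C is a chair. The seat is a 431×456×28 mm slab with its top at z = 433 mm, on four 33×33 mm corner legs (flush with the seat edges, standing on z = 0). A flat backrest 23 mm thick, 410 mm tall, spans the full seat width and rises from the seat top along its +y edge, rear face flush with the rear of the seat.

The open box is on top of the table. The chair is on the floor beside the table on its −x side.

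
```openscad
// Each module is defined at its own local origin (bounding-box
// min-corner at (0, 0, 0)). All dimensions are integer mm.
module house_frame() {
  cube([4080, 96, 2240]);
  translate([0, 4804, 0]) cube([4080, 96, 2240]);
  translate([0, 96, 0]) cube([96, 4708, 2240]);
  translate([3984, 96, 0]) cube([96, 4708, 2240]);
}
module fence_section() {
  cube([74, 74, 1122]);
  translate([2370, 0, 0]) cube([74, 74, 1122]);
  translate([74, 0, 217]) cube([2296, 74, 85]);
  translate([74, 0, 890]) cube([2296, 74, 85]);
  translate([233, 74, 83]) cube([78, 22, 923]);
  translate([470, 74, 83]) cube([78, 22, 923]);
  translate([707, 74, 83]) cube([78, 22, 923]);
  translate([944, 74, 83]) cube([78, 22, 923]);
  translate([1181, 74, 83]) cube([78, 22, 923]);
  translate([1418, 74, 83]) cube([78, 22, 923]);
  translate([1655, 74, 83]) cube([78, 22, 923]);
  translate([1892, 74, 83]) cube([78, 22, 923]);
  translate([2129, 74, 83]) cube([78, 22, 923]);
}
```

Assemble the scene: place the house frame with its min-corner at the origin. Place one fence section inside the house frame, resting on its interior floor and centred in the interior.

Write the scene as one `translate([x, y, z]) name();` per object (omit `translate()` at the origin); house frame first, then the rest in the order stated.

house_frame();
translate([818, 2402, 0]) fence_section();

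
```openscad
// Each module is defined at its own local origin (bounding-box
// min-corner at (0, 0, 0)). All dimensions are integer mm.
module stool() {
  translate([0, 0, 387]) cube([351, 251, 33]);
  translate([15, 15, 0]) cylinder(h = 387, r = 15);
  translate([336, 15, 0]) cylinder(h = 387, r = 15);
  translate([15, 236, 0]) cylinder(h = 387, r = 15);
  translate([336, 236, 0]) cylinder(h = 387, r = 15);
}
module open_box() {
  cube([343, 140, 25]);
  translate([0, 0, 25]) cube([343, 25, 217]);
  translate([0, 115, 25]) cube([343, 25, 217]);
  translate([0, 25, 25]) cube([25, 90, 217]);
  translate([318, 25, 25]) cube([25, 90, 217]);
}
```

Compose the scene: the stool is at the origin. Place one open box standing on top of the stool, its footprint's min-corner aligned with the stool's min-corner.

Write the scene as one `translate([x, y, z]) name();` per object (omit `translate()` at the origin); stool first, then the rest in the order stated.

stool();
translate([0, 0, 420]) open_box();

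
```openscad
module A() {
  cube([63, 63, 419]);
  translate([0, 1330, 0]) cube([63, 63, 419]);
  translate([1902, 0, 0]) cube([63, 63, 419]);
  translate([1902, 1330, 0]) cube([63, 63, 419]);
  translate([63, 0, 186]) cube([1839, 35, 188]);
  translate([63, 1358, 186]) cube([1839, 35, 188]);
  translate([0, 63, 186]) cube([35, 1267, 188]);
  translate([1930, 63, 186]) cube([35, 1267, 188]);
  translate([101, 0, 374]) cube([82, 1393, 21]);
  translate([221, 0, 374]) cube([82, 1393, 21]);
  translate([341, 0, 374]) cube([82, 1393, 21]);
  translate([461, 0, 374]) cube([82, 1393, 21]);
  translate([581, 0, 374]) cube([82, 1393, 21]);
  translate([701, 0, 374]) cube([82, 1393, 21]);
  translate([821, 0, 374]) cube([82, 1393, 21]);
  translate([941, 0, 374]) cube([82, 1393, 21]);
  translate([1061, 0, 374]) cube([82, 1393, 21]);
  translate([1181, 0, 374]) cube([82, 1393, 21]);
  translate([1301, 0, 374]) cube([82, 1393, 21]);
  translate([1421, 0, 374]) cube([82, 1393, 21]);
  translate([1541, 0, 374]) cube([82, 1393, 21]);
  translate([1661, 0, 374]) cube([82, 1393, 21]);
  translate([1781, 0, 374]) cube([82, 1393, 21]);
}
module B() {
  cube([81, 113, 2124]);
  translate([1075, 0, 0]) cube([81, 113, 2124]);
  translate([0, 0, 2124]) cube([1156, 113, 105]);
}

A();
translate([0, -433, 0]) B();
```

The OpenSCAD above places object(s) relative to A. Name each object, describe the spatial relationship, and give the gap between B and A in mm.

A is a bed frame. B is a door frame. The door frame is on the floor beside the bed frame on its −y side. The gap between the door frame and the bed frame is 320 mm.

The door frame's nearest face is 320 mm from the bed frame's −y face.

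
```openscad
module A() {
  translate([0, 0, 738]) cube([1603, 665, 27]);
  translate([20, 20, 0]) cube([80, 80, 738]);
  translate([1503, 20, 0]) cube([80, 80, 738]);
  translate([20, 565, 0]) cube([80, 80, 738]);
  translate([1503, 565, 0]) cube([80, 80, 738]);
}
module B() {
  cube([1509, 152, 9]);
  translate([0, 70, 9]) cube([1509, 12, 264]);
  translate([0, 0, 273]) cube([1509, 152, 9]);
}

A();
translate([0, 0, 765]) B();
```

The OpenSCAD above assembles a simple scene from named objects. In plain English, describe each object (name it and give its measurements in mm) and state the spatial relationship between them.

A is a table with a 1603×665 mm rectangular top, 27 mm thick, top surface at z = 765 mm, supported by four 80×80 mm square legs, each inset 20 mm from the nearest pair of top edges, running from the floor.

B is an I-beam lying along x, 1509 mm long. Overall section height 282 mm. Two flanges 152 mm wide (y) and 9 mm thick, one on the floor and one at the top; a web 12 mm thick runs between them, centred on the flange width.

The I-beam is on top of the table.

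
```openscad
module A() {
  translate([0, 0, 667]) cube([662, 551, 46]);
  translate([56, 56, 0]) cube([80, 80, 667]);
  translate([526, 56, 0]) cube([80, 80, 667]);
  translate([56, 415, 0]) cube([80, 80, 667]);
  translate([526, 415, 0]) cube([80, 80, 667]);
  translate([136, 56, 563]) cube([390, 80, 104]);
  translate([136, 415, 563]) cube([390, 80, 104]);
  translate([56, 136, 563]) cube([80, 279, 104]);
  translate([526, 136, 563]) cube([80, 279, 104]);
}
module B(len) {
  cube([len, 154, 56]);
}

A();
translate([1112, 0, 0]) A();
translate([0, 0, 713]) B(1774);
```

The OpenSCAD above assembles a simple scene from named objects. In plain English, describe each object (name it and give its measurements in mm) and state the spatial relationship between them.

A is a table: top 662 mm (x) × 551 mm (y), 46 mm thick, upper face at z = 713 mm, on four 80×80 mm square legs, each inset 56 mm from the nearest pair of top edges, running from z = 0 to the bottom of the top. Four apron rails, 80 mm thick and 104 mm tall, run between adjacent legs with their top edges flush with the underside of the top and their outer faces flush with the legs' outer faces.

B is a rectangular beam 1774 mm long (x), 154 mm deep (y), 56 mm thick (z).

The beam spans the tops of two tables placed 450 mm apart, resting at z = 713 mm.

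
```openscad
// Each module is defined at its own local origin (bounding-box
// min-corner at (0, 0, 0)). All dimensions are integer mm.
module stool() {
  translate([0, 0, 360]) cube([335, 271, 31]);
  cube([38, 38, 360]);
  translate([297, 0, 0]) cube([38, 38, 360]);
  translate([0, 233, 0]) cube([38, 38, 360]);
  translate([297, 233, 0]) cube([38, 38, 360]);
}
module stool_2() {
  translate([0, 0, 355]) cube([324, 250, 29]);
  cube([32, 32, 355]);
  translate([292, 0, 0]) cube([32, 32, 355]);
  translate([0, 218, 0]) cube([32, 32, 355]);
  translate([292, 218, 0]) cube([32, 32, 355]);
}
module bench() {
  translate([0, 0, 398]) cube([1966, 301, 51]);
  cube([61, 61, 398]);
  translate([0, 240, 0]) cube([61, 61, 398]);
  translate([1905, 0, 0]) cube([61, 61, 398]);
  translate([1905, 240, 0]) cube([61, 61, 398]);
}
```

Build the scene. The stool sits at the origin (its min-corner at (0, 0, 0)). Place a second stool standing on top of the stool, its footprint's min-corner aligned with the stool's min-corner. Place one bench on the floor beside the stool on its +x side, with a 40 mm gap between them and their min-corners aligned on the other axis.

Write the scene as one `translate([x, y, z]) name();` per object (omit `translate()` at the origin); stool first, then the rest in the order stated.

stool();
translate([0, 0, 391]) stool_2();
translate([375, 0, 0]) bench();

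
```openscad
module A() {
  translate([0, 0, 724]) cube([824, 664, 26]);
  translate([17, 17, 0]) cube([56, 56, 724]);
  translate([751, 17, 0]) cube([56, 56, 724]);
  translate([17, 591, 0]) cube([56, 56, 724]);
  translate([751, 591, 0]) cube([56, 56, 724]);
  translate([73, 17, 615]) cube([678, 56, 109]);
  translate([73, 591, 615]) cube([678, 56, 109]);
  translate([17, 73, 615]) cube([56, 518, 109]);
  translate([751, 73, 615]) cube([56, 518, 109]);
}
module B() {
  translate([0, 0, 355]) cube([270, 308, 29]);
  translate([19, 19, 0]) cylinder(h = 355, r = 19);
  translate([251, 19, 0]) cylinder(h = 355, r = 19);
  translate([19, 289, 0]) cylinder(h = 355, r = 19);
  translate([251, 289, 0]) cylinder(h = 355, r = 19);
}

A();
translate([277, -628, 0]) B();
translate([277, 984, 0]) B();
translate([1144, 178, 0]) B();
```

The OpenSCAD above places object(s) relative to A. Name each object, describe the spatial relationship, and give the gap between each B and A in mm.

A is a table. B is a stool. Three stools sit around the table at the −y, +y, +x sides. The gap between each stool and the table is 320 mm.

Each stool's nearest face is 320 mm from the table's bounding box.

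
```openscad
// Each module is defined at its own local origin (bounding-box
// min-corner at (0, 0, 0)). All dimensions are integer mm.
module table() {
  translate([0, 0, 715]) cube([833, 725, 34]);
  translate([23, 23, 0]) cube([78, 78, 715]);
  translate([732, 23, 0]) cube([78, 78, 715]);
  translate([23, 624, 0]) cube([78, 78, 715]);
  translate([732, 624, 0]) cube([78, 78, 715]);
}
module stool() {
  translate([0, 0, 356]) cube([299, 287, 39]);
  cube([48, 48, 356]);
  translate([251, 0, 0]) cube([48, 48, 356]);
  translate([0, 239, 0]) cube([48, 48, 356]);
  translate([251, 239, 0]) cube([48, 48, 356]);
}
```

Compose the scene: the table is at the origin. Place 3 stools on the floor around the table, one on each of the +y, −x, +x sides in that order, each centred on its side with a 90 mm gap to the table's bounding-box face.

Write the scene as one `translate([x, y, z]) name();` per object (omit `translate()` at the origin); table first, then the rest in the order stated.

table();
translate([267, 815, 0]) stool();
translate([-389, 219, 0]) stool();
translate([923, 219, 0]) stool();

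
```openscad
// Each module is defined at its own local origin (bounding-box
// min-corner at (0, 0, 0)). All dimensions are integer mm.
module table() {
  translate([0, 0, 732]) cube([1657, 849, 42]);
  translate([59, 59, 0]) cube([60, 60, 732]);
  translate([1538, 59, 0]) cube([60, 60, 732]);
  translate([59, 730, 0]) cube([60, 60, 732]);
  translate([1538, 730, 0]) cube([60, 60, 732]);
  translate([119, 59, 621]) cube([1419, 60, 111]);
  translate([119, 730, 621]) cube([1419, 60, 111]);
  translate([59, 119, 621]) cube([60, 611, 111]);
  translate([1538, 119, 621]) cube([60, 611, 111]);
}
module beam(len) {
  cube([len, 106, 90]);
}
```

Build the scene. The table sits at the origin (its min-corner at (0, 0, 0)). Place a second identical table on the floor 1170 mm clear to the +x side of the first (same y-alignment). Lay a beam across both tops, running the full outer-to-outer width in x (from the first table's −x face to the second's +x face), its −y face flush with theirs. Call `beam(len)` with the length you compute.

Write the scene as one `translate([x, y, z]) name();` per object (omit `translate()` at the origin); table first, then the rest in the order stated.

table();
translate([2827, 0, 0]) table();
translate([0, 0, 774]) beam(4484);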